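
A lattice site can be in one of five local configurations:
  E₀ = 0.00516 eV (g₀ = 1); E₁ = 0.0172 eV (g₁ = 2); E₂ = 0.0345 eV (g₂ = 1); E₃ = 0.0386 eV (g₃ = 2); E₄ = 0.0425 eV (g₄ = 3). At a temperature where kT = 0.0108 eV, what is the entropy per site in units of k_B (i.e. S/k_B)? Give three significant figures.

1.44

Eᵢ/kT = 0.47778, 1.5926, 3.1944, 3.5741, 3.9352.
Z = Σ gᵢe^(−Eᵢ/kT) = 1·e^(−0.47778) + 2·e^(−1.5926) + 1·e^(−3.1944) + 2·e^(−3.5741) + 3·e^(−3.9352) = 0.62016 + 0.40679 + 0.040991 + 0.056081 + 0.058625 = 1.1826.
⟨E⟩ = Σ EᵢPᵢ = 0.013756 eV.
S/k_B = ln Z + ⟨E⟩/kT = ln(1.1826) + 0.013756/0.0108 = 0.16772 + 1.2737 = 1.44.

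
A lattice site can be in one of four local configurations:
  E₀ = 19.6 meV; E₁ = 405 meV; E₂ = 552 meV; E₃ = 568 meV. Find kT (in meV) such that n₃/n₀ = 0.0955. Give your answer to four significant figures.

233.5 meV

n₃/n₀ = exp[−(E₃−E₀)/kT] = 0.0955.
⇒ (E₃−E₀)/kT = ln(1/0.0955) = ln(10.4712) = 2.34863.
kT = 548.4 meV / 2.34863 = 233.5 meV.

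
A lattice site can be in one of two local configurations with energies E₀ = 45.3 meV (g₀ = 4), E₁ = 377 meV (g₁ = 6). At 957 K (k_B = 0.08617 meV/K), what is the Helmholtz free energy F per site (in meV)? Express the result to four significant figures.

k_BT = 0.08617 × 957 K = 82.4647 meV.
Eᵢ/kT = 0.549326, 4.57165.
Z = Σ gᵢe^(−Eᵢ/kT) = 4·e^(−0.549326) + 6·e^(−4.57165) = 2.30936 + 0.0620453 = 2.37141.
F = −kT ln Z = −82.4647 × ln(2.37141) = −82.4647 × 0.863485 = -71.21 meV.

-71.21 meV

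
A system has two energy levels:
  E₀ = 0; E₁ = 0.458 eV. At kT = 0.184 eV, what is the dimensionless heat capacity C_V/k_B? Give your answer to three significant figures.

0.438

Eᵢ/kT = 0, 2.4891.
Z = Σ e^(−Eᵢ/kT) = e^(−0) + e^(−2.4891) = 1.0000 + 0.082985 = 1.0830.
⟨E⟩ = 0.035094 eV, ⟨E²⟩ = 0.016073 eV².
C_V/k_B = (⟨E²⟩ − ⟨E⟩²)/(kT)² = (0.016073 − 0.0012316)/0.033856 = 0.438.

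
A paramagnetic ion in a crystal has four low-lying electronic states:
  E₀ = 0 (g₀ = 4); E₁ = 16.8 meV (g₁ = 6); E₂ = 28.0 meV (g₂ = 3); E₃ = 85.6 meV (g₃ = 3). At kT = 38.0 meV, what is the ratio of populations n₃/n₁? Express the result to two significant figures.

0.082

n₃/n₁ = (g₃/g₁) exp[−(E₃−E₁)/kT] = (3/6) × exp(−(68.8 meV)/(38.0 meV)) = (3/6) × exp(-1.811) = 0.082.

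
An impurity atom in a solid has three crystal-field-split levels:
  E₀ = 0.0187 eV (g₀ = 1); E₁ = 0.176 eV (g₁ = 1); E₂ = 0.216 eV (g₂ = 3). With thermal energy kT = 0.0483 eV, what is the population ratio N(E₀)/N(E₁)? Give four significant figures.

n₀/n₁ = (g₀/g₁) exp[−(E₀−E₁)/kT] = (1/1) × exp(−(-0.1573 eV)/(0.0483 eV)) = (1/1) × exp(3.25673) = 25.96.

25.96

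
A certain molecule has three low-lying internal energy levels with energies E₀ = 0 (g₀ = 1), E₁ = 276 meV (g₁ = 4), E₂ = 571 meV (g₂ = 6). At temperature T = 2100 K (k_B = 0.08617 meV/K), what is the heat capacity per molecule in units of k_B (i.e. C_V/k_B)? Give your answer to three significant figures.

1.14

k_BT = 0.08617 × 2100 K = 180.96 meV.
Eᵢ/kT = 0, 1.5252, 3.1554.
Z = Σ gᵢe^(−Eᵢ/kT) = 1·e^(−0) + 4·e^(−1.5252) + 6·e^(−3.1554) = 1.0000 + 0.87031 + 0.25573 = 2.1260.
⟨E⟩ = 181.67 meV, ⟨E²⟩ = 70402 meV².
C_V/k_B = (⟨E²⟩ − ⟨E⟩²)/(kT)² = (70402 − 33004)/32747 = 1.14.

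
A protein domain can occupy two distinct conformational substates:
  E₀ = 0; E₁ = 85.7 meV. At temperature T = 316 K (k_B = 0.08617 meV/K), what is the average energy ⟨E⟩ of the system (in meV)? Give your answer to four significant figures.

3.531 meV

k_BT = 0.08617 × 316 K = 27.2297 meV.
Eᵢ/kT = 0, 3.14730.
Z = Σ e^(−Eᵢ/kT) = e^(−0) + e^(−3.14730) = 1.00000 + 0.0429680 = 1.04297.
⟨E⟩ = Σ Eᵢ e^(−Eᵢ/kT) / Z = (0·1.00000 + 85.7·0.0429680) / 1.04297 = 3.531 meV.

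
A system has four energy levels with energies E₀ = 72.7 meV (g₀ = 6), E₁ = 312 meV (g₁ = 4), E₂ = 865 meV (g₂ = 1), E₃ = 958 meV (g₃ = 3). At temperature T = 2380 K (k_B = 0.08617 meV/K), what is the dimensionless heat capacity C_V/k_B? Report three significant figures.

0.322

k_BT = 0.08617 × 2380 K = 205.08 meV.
Eᵢ/kT = 0.35450, 1.5214, 4.2179, 4.6713.
Z = Σ gᵢe^(−Eᵢ/kT) = 6·e^(−0.35450) + 4·e^(−1.5214) + 1·e^(−4.2179) + 3·e^(−4.6713) = 4.2091 + 0.87362 + 0.014730 + 0.028080 = 5.1255.
⟨E⟩ = 120.62 meV, ⟨E²⟩ = 28110 meV².
C_V/k_B = (⟨E²⟩ − ⟨E⟩²)/(kT)² = (28110 − 14549)/42058 = 0.322.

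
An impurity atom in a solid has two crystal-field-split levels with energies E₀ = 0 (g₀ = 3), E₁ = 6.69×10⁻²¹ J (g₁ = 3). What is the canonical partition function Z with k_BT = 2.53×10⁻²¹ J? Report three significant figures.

Z = 3.21

Eᵢ/kT = 0, 2.6443.
Z = Σ gᵢe^(−Eᵢ/kT) = 3·e^(−0) + 3·e^(−2.6443) = 3.0000 + 0.21317 = 3.2132.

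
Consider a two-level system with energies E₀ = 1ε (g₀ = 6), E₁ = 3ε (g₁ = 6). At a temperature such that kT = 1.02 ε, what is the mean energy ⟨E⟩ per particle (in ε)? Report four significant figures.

Eᵢ/kT = 0.980392, 2.94118.
Z = Σ gᵢe^(−Eᵢ/kT) = 6·e^(−0.980392) + 6·e^(−2.94118) = 2.25098 + 0.316820 = 2.56780.
⟨E⟩ = Σ Eᵢ gᵢe^(−Eᵢ/kT) / Z = (1·2.25098 + 3·0.316820) / 2.56780 = 1.247 ε.

1.247 ε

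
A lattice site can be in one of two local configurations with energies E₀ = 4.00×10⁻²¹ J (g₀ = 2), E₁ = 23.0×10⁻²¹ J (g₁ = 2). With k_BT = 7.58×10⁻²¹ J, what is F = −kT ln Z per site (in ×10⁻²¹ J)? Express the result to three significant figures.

-1.85 ×10⁻²¹ J

Eᵢ/kT = 0.52770, 3.0343.
Z = Σ gᵢe^(−Eᵢ/kT) = 2·e^(−0.52770) + 2·e^(−3.0343) = 1.1799 + 0.096217 = 1.2761.
F = −kT ln Z = −7.58 × ln(1.2761) = −7.58 × 0.24381 = -1.85 ×10⁻²¹ J.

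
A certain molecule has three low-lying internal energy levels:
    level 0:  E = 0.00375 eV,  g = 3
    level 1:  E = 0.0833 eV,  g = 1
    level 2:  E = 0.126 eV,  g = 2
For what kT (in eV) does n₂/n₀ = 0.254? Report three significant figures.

n₂/n₀ = (g₂/g₀) exp[−(E₂−E₀)/kT] = 0.254.
⇒ (E₂−E₀)/kT = ln((2/3)/0.254) = ln(2.6247) = 0.96497.
kT = 0.12225 eV / 0.96497 = 0.127 eV.

0.127 eV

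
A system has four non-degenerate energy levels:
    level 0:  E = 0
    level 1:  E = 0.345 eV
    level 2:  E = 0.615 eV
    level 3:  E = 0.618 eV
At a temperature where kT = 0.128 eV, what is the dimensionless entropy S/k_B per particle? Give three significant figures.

Eᵢ/kT = 0, 2.6953, 4.8047, 4.8281.
Z = Σ e^(−Eᵢ/kT) = e^(−0) + e^(−2.6953) + e^(−4.8047) + e^(−4.8281) = 1.0000 + 0.067522 + 0.0081912 + 0.0080017 = 1.0837.
⟨E⟩ = Σ EᵢPᵢ = 0.030708 eV.
S/k_B = ln Z + ⟨E⟩/kT = ln(1.0837) + 0.030708/0.128 = 0.080381 + 0.23991 = 0.320.

0.320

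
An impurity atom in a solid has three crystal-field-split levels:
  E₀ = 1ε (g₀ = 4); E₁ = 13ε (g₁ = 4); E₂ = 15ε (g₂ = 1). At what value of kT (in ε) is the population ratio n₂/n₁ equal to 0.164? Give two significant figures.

4.7 ε

n₂/n₁ = (g₂/g₁) exp[−(E₂−E₁)/kT] = 0.164.
⇒ (E₂−E₁)/kT = ln((1/4)/0.164) = ln(1.524) = 0.4213.
kT = 2ε / 0.4213 = 4.7 ε.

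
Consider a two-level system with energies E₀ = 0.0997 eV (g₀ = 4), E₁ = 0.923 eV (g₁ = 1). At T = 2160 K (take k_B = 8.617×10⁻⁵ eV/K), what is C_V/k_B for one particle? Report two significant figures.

0.058

k_BT = 8.617×10⁻⁵ × 2160 K = 0.1861 eV.
Eᵢ/kT = 0.5357, 4.960.
Z = Σ gᵢe^(−Eᵢ/kT) = 4·e^(−0.5357) + 1·e^(−4.960) = 2.341 + 0.007013 = 2.348.
⟨E⟩ = 0.1022 eV, ⟨E²⟩ = 0.01245 eV².
C_V/k_B = (⟨E²⟩ − ⟨E⟩²)/(kT)² = (0.01245 − 0.01044)/0.03463 = 0.058.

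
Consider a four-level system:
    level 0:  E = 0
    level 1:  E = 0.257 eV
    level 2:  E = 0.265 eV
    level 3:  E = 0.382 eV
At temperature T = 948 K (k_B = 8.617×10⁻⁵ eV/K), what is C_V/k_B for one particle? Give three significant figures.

0.875

k_BT = 8.617×10⁻⁵ × 948 K = 0.081689 eV.
Eᵢ/kT = 0, 3.1461, 3.2440, 4.6763.
Z = Σ e^(−Eᵢ/kT) = e^(−0) + e^(−3.1461) + e^(−3.2440) + e^(−4.6763) = 1.0000 + 0.043020 + 0.039008 + 0.0093134 = 1.0913.
⟨E⟩ = 0.022864 eV, ⟨E²⟩ = 0.0063592 eV².
C_V/k_B = (⟨E²⟩ − ⟨E⟩²)/(kT)² = (0.0063592 − 0.00052276)/0.0066731 = 0.875.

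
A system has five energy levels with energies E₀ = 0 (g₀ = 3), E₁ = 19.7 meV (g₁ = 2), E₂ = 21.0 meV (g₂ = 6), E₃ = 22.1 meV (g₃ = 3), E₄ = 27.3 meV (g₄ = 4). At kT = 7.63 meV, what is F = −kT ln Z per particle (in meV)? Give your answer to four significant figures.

-10.21 meV

Eᵢ/kT = 0, 2.58191, 2.75229, 2.89646, 3.57798.
Z = Σ gᵢe^(−Eᵢ/kT) = 3·e^(−0) + 2·e^(−2.58191) + 6·e^(−2.75229) + 3·e^(−2.89646) + 4·e^(−3.57798) = 3.00000 + 0.151259 + 0.382690 + 0.165655 + 0.111728 = 3.81133.
F = −kT ln Z = −7.63 × ln(3.81133) = −7.63 × 1.33798 = -10.21 meV.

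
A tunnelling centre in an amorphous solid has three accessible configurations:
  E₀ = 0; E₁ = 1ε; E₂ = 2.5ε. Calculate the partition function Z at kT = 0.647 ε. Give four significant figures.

Eᵢ/kT = 0, 1.54560, 3.86399.
Z = Σ e^(−Eᵢ/kT) = e^(−0) + e^(−1.54560) + e^(−3.86399) = 1.00000 + 0.213184 + 0.0209841 = 1.23417.

Z = 1.234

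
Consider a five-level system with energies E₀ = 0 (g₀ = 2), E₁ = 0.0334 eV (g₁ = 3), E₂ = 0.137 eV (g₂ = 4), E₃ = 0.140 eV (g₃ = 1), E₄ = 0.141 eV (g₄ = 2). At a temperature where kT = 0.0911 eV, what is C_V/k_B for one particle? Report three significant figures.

0.377

Eᵢ/kT = 0, 0.36663, 1.5038, 1.5368, 1.5477.
Z = Σ gᵢe^(−Eᵢ/kT) = 2·e^(−0) + 3·e^(−0.36663) + 4·e^(−1.5038) + 1·e^(−1.5368) + 2·e^(−1.5477) = 2.0000 + 2.0792 + 0.88914 + 0.21507 + 0.42547 = 5.6089.
⟨E⟩ = 0.050163 eV, ⟨E²⟩ = 0.0056485 eV².
C_V/k_B = (⟨E²⟩ − ⟨E⟩²)/(kT)² = (0.0056485 − 0.0025163)/0.0082992 = 0.377.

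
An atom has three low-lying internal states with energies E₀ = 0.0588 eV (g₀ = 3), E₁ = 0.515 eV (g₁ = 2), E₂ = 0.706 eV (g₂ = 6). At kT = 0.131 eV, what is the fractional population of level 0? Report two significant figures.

Eᵢ/kT = 0.4489, 3.931, 5.389.
Z = Σ gᵢe^(−Eᵢ/kT) = 3·e^(−0.4489) + 2·e^(−3.931) + 6·e^(−5.389) = 1.915 + 0.03925 + 0.02740 = 1.982.
P₀ = g₀ e^(−E₀/kT) / Z = 1.915/1.982 = 0.97.

0.97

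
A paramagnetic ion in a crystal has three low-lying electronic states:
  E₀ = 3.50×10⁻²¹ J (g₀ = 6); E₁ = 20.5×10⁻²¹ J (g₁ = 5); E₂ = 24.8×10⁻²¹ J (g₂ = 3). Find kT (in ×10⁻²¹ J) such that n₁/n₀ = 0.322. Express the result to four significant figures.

17.88 ×10⁻²¹ J

n₁/n₀ = (g₁/g₀) exp[−(E₁−E₀)/kT] = 0.322.
⇒ (E₁−E₀)/kT = ln((5/6)/0.322) = ln(2.58799) = 0.950882.
kT = 17.00 ×10⁻²¹ J / 0.950882 = 17.88 ×10⁻²¹ J.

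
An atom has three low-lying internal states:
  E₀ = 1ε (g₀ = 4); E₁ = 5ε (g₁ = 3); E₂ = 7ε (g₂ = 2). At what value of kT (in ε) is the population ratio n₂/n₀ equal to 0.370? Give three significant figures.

n₂/n₀ = (g₂/g₀) exp[−(E₂−E₀)/kT] = 0.370.
⇒ (E₂−E₀)/kT = ln((2/4)/0.370) = ln(1.3514) = 0.30114.
kT = 6ε / 0.30114 = 19.9 ε.

19.9 ε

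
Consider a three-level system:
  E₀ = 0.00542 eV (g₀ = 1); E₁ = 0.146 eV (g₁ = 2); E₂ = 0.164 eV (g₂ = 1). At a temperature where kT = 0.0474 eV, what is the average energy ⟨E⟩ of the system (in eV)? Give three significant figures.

0.0231 eV

Eᵢ/kT = 0.11435, 3.0802, 3.4599.
Z = Σ gᵢe^(−Eᵢ/kT) = 1·e^(−0.11435) + 2·e^(−3.0802) + 1·e^(−3.4599) = 0.89195 + 0.091900 + 0.031433 = 1.0153.
⟨E⟩ = Σ Eᵢ gᵢe^(−Eᵢ/kT) / Z = (0.00542·0.89195 + 0.146·0.091900 + 0.164·0.031433) / 1.0153 = 0.0231 eV.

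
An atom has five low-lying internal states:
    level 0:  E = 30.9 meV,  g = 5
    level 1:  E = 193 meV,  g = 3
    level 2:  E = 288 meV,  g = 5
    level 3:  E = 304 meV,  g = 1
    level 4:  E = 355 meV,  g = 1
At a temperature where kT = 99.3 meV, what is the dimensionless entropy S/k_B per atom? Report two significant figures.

2.2

Eᵢ/kT = 0.3112, 1.944, 2.900, 3.061, 3.575.
Z = Σ gᵢe^(−Eᵢ/kT) = 5·e^(−0.3112) + 3·e^(−1.944) + 5·e^(−2.900) + 1·e^(−3.061) + 1·e^(−3.575) = 3.663 + 0.4294 + 0.2751 + 0.04684 + 0.02802 = 4.442.
⟨E⟩ = Σ EᵢPᵢ = 67.42 meV.
S/k_B = ln Z + ⟨E⟩/kT = ln(4.442) + 67.42/99.3 = 1.491 + 0.6790 = 2.2.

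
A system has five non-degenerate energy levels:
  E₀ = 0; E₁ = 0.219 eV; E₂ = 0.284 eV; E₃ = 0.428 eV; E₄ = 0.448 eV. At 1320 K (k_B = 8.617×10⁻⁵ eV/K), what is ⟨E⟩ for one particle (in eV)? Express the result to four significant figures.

0.05821 eV

k_BT = 8.617×10⁻⁵ × 1320 K = 0.113744 eV.
Eᵢ/kT = 0, 1.92538, 2.49683, 3.76284, 3.93867.
Z = Σ e^(−Eᵢ/kT) = e^(−0) + e^(−1.92538) + e^(−2.49683) + e^(−3.76284) + e^(−3.93867) = 1.00000 + 0.145820 + 0.0823456 + 0.0232177 + 0.0194741 = 1.27086.
⟨E⟩ = Σ Eᵢ e^(−Eᵢ/kT) / Z = (0·1.00000 + 0.219·0.145820 + 0.284·0.0823456 + 0.428·0.0232177 + 0.448·0.0194741) / 1.27086 = 0.05821 eV.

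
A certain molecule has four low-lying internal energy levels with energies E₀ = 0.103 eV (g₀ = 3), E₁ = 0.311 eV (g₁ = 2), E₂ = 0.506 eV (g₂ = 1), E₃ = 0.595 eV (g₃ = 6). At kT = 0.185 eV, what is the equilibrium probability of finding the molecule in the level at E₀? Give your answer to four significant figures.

Eᵢ/kT = 0.556757, 1.68108, 2.73514, 3.21622.
Z = Σ gᵢe^(−Eᵢ/kT) = 3·e^(−0.556757) + 2·e^(−1.68108) + 1·e^(−2.73514) + 6·e^(−3.21622) = 1.71919 + 0.372346 + 0.0648849 + 0.240638 = 2.39706.
P₀ = g₀ e^(−E₀/kT) / Z = 1.71919/2.39706 = 0.7172.

0.7172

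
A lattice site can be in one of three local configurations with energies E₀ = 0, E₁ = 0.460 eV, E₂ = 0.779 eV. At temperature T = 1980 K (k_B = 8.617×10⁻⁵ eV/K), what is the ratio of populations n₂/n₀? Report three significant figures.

k_BT = 8.617×10⁻⁵ × 1980 K = 0.17062 eV.
n₂/n₀ = exp[−(E₂−E₀)/kT] = exp(−(0.779 eV)/(0.17062 eV)) = exp(-4.5657) = 0.0104.

0.0104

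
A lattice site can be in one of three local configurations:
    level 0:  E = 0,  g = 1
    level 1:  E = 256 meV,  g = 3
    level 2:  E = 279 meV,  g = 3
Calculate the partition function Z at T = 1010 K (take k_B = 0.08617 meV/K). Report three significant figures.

k_BT = 0.08617 × 1010 K = 87.032 meV.
Eᵢ/kT = 0, 2.9414, 3.2057.
Z = Σ gᵢe^(−Eᵢ/kT) = 1·e^(−0) + 3·e^(−2.9414) + 3·e^(−3.2057) = 1.0000 + 0.15838 + 0.12159 = 1.2800.

Z = 1.28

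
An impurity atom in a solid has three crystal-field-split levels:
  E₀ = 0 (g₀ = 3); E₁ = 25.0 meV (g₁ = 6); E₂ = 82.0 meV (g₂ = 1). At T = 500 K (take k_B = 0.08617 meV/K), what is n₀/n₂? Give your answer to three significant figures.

20.1

k_BT = 0.08617 × 500 K = 43.085 meV.
n₀/n₂ = (g₀/g₂) exp[−(E₀−E₂)/kT] = (3/1) × exp(−(-82.0 meV)/(43.085 meV)) = (3/1) × exp(1.9032) = 20.1.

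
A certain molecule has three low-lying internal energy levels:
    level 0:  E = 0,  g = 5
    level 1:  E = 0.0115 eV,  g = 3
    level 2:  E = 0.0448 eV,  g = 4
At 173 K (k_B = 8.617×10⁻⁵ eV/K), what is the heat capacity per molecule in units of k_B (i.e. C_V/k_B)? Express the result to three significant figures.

0.333

k_BT = 8.617×10⁻⁵ × 173 K = 0.014907 eV.
Eᵢ/kT = 0, 0.77145, 3.0053.
Z = Σ gᵢe^(−Eᵢ/kT) = 5·e^(−0) + 3·e^(−0.77145) + 4·e^(−3.0053) = 5.0000 + 1.3870 + 0.19810 = 6.5851.
⟨E⟩ = 0.0037699 eV, ⟨E²⟩ = 0.000088233 eV².
C_V/k_B = (⟨E²⟩ − ⟨E⟩²)/(kT)² = (0.000088233 − 0.000014212)/0.00022222 = 0.333.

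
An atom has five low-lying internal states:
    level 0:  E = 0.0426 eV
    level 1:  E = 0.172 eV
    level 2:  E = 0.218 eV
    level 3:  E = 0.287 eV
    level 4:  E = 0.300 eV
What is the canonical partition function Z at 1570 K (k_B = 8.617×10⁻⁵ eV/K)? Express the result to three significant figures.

Z = 1.44

k_BT = 8.617×10⁻⁵ × 1570 K = 0.13529 eV.
Eᵢ/kT = 0.31488, 1.2713, 1.6114, 2.1214, 2.2175.
Z = Σ e^(−Eᵢ/kT) = e^(−0.31488) + e^(−1.2713) + e^(−1.6114) + e^(−2.1214) + e^(−2.2175) = 0.72988 + 0.28047 + 0.19961 + 0.11986 + 0.10888 = 1.4387.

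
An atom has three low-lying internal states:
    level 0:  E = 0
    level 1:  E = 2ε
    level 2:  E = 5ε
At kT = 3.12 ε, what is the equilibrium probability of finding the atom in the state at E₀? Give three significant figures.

Eᵢ/kT = 0, 0.64103, 1.6026.
Z = Σ e^(−Eᵢ/kT) = e^(−0) + e^(−0.64103) + e^(−1.6026) = 1.0000 + 0.52675 + 0.20137 = 1.7281.
P₀ = e^(−E₀/kT) / Z = 1.0000/1.7281 = 0.579.

0.579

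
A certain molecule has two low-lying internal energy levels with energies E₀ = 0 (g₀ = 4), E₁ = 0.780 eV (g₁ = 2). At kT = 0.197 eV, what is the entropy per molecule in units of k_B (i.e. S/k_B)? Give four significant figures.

1.433

Eᵢ/kT = 0, 3.95939.
Z = Σ gᵢe^(−Eᵢ/kT) = 4·e^(−0) + 2·e^(−3.95939) = 4.00000 + 0.0381495 = 4.03815.
⟨E⟩ = Σ EᵢPᵢ = 0.00736887 eV.
S/k_B = ln Z + ⟨E⟩/kT = ln(4.03815) + 0.00736887/0.197 = 1.39579 + 0.0374054 = 1.433.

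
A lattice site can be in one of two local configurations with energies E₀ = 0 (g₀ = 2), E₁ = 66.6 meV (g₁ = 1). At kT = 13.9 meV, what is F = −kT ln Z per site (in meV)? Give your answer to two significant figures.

-9.7 meV

Eᵢ/kT = 0, 4.791.
Z = Σ gᵢe^(−Eᵢ/kT) = 2·e^(−0) + 1·e^(−4.791) = 2.000 + 0.008304 = 2.008.
F = −kT ln Z = −13.9 × ln(2.008) = −13.9 × 0.6971 = -9.7 meV.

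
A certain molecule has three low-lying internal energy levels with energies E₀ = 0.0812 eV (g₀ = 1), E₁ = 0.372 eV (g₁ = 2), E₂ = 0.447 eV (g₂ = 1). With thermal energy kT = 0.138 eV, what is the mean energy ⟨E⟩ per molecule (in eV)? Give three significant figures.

Eᵢ/kT = 0.58841, 2.6957, 3.2391.
Z = Σ gᵢe^(−Eᵢ/kT) = 1·e^(−0.58841) + 2·e^(−2.6957) + 1·e^(−3.2391) = 0.55521 + 0.13499 + 0.039199 = 0.72940.
⟨E⟩ = Σ Eᵢ gᵢe^(−Eᵢ/kT) / Z = (0.0812·0.55521 + 0.372·0.13499 + 0.447·0.039199) / 0.72940 = 0.155 eV.

0.155 eV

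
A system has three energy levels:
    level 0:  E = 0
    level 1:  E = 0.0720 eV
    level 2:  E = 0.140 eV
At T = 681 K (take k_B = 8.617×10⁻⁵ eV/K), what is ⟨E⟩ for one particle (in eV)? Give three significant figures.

0.0245 eV

k_BT = 8.617×10⁻⁵ × 681 K = 0.058682 eV.
Eᵢ/kT = 0, 1.2270, 2.3857.
Z = Σ e^(−Eᵢ/kT) = e^(−0) + e^(−1.2270) + e^(−2.3857) = 1.0000 + 0.29317 + 0.092025 = 1.3852.
⟨E⟩ = Σ Eᵢ e^(−Eᵢ/kT) / Z = (0·1.0000 + 0.0720·0.29317 + 0.140·0.092025) / 1.3852 = 0.0245 eV.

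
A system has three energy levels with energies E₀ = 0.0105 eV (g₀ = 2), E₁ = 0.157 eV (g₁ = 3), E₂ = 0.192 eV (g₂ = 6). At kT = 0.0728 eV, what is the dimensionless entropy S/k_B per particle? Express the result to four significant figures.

Eᵢ/kT = 0.144231, 2.15659, 2.63736.
Z = Σ gᵢe^(−Eᵢ/kT) = 2·e^(−0.144231) + 3·e^(−2.15659) + 6·e^(−2.63736) = 1.73138 + 0.347157 + 0.429299 = 2.50784.
⟨E⟩ = Σ EᵢPᵢ = 0.0618495 eV.
S/k_B = ln Z + ⟨E⟩/kT = ln(2.50784) + 0.0618495/0.0728 = 0.919422 + 0.849581 = 1.769.

1.769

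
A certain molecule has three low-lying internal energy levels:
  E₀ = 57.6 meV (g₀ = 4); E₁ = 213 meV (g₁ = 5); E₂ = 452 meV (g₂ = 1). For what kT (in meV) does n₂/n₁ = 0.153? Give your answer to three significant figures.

n₂/n₁ = (g₂/g₁) exp[−(E₂−E₁)/kT] = 0.153.
⇒ (E₂−E₁)/kT = ln((1/5)/0.153) = ln(1.3072) = 0.26789.
kT = 239 meV / 0.26789 = 892 meV.

892 meV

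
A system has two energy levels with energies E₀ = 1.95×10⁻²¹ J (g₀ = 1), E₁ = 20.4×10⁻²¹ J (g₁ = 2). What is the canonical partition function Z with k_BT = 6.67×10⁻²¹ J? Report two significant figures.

Z = 0.84

Eᵢ/kT = 0.2924, 3.058.
Z = Σ gᵢe^(−Eᵢ/kT) = 1·e^(−0.2924) + 2·e^(−3.058) = 0.7465 + 0.09396 = 0.8405.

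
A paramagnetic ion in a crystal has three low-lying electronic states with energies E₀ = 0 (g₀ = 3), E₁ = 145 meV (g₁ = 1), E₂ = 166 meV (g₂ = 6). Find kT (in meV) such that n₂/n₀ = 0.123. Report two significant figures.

n₂/n₀ = (g₂/g₀) exp[−(E₂−E₀)/kT] = 0.123.
⇒ (E₂−E₀)/kT = ln((6/3)/0.123) = ln(16.26) = 2.789.
kT = 166 meV / 2.789 = 60 meV.

60 meV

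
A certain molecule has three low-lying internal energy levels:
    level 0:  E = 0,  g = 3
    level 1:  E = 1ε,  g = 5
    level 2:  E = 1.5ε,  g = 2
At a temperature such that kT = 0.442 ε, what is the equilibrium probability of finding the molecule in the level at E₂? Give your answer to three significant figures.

Eᵢ/kT = 0, 2.2624, 3.3937.
Z = Σ gᵢe^(−Eᵢ/kT) = 3·e^(−0) + 5·e^(−2.2624) + 2·e^(−3.3937) = 3.0000 + 0.52050 + 0.067168 = 3.5877.
P₂ = g₂ e^(−E₂/kT) / Z = 0.067168/3.5877 = 0.0187.

0.0187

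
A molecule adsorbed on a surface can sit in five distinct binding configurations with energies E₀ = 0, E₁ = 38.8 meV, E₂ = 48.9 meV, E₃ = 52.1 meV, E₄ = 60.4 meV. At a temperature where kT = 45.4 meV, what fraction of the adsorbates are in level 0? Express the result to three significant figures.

Eᵢ/kT = 0, 0.85463, 1.0771, 1.1476, 1.3304.
Z = Σ e^(−Eᵢ/kT) = e^(−0) + e^(−0.85463) + e^(−1.0771) + e^(−1.1476) + e^(−1.3304) = 1.0000 + 0.42544 + 0.34058 + 0.31740 + 0.26437 = 2.3478.
P₀ = e^(−E₀/kT) / Z = 1.0000/2.3478 = 0.426.

0.426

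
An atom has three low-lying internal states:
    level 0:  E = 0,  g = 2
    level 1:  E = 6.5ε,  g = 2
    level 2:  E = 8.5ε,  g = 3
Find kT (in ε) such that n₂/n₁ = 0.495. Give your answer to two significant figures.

1.8 ε

n₂/n₁ = (g₂/g₁) exp[−(E₂−E₁)/kT] = 0.495.
⇒ (E₂−E₁)/kT = ln((3/2)/0.495) = ln(3.030) = 1.109.
kT = 2.0ε / 1.109 = 1.8 ε.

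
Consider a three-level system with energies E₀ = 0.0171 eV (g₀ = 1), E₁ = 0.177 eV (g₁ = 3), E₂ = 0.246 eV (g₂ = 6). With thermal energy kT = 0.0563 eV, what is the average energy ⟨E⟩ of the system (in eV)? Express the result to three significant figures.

0.0575 eV

Eᵢ/kT = 0.30373, 3.1439, 4.3694.
Z = Σ gᵢe^(−Eᵢ/kT) = 1·e^(−0.30373) + 3·e^(−3.1439) + 6·e^(−4.3694) = 0.73806 + 0.12934 + 0.075953 = 0.94335.
⟨E⟩ = Σ Eᵢ gᵢe^(−Eᵢ/kT) / Z = (0.0171·0.73806 + 0.177·0.12934 + 0.246·0.075953) / 0.94335 = 0.0575 eV.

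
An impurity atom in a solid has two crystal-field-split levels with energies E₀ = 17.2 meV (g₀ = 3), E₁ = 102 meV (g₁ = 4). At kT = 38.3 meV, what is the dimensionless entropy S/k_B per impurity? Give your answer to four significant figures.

Eᵢ/kT = 0.449086, 2.66319.
Z = Σ gᵢe^(−Eᵢ/kT) = 3·e^(−0.449086) + 4·e^(−2.66319) = 1.91463 + 0.278902 = 2.19353.
⟨E⟩ = Σ EᵢPᵢ = 27.9821 meV.
S/k_B = ln Z + ⟨E⟩/kT = ln(2.19353) + 27.9821/38.3 = 0.785512 + 0.730603 = 1.516.

1.516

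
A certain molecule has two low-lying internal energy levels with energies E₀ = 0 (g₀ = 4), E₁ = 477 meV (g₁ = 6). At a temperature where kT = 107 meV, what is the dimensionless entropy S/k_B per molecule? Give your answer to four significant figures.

Eᵢ/kT = 0, 4.45794.
Z = Σ gᵢe^(−Eᵢ/kT) = 4·e^(−0) + 6·e^(−4.45794) = 4.00000 + 0.0695172 = 4.06952.
⟨E⟩ = Σ EᵢPᵢ = 8.14831 meV.
S/k_B = ln Z + ⟨E⟩/kT = ln(4.06952) + 8.14831/107 = 1.40353 + 0.0761524 = 1.480.

1.480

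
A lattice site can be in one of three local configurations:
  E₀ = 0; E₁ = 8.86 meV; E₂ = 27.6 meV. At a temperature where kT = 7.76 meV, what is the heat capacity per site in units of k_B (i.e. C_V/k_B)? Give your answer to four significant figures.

Eᵢ/kT = 0, 1.14175, 3.55670.
Z = Σ e^(−Eᵢ/kT) = e^(−0) + e^(−1.14175) + e^(−3.55670) = 1.00000 + 0.319260 + 0.0285328 = 1.34779.
⟨E⟩ = 2.68302 meV, ⟨E²⟩ = 34.7212 meV².
C_V/k_B = (⟨E²⟩ − ⟨E⟩²)/(kT)² = (34.7212 − 7.19860)/60.2176 = 0.4571.

0.4571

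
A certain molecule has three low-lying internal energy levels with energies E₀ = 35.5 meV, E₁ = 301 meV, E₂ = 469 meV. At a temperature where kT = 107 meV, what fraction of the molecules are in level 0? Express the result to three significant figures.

Eᵢ/kT = 0.33178, 2.8131, 4.3832.
Z = Σ e^(−Eᵢ/kT) = e^(−0.33178) + e^(−2.8131) + e^(−4.3832) = 0.71765 + 0.060019 + 0.012485 = 0.79015.
P₀ = e^(−E₀/kT) / Z = 0.71765/0.79015 = 0.908.

0.908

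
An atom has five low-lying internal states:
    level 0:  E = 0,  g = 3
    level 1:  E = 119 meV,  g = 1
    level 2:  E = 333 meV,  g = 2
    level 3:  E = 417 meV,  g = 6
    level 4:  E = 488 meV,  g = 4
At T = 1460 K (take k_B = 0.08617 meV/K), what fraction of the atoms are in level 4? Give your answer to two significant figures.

0.022

k_BT = 0.08617 × 1460 K = 125.8 meV.
Eᵢ/kT = 0, 0.9459, 2.647, 3.315, 3.879.
Z = Σ gᵢe^(−Eᵢ/kT) = 3·e^(−0) + 1·e^(−0.9459) + 2·e^(−2.647) + 6·e^(−3.315) + 4·e^(−3.879) = 3.000 + 0.3883 + 0.1417 + 0.2180 + 0.08269 = 3.831.
P₄ = g₄ e^(−E₄/kT) / Z = 0.08269/3.831 = 0.022.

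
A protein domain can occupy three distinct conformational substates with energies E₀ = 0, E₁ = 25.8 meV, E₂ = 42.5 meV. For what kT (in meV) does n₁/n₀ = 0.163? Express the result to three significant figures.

14.2 meV

n₁/n₀ = exp[−(E₁−E₀)/kT] = 0.163.
⇒ (E₁−E₀)/kT = ln(1/0.163) = ln(6.1350) = 1.8140.
kT = 25.8 meV / 1.8140 = 14.2 meV.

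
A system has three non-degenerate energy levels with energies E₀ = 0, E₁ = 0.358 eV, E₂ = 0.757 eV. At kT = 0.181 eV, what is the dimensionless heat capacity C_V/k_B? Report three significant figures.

0.615

Eᵢ/kT = 0, 1.9779, 4.1823.
Z = Σ e^(−Eᵢ/kT) = e^(−0) + e^(−1.9779) + e^(−4.1823) = 1.0000 + 0.13836 + 0.015263 = 1.1536.
⟨E⟩ = 0.052953 eV, ⟨E²⟩ = 0.022954 eV².
C_V/k_B = (⟨E²⟩ − ⟨E⟩²)/(kT)² = (0.022954 − 0.0028040)/0.032761 = 0.615.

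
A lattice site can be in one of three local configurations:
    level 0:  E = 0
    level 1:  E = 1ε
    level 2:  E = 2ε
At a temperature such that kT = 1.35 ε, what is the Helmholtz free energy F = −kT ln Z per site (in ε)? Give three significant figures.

-0.720 ε

Eᵢ/kT = 0, 0.74074, 1.4815.
Z = Σ e^(−Eᵢ/kT) = e^(−0) + e^(−0.74074) + e^(−1.4815) = 1.0000 + 0.47676 + 0.22730 = 1.7041.
F = −kT ln Z = −1.35 × ln(1.7041) = −1.35 × 0.53304 = -0.720 ε.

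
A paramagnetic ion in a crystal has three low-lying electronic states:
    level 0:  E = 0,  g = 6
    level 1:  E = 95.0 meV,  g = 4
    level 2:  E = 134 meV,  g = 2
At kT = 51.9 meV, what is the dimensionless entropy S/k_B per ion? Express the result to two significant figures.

Eᵢ/kT = 0, 1.830, 2.582.
Z = Σ gᵢe^(−Eᵢ/kT) = 6·e^(−0) + 4·e^(−1.830) + 2·e^(−2.582) = 6.000 + 0.6417 + 0.1512 = 6.793.
⟨E⟩ = Σ EᵢPᵢ = 11.96 meV.
S/k_B = ln Z + ⟨E⟩/kT = ln(6.793) + 11.96/51.9 = 1.916 + 0.2304 = 2.1.

2.1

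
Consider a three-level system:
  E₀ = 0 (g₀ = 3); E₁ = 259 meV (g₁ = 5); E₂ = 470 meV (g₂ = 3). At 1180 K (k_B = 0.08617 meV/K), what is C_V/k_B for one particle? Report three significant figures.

0.817

k_BT = 0.08617 × 1180 K = 101.68 meV.
Eᵢ/kT = 0, 2.5472, 4.6223.
Z = Σ gᵢe^(−Eᵢ/kT) = 3·e^(−0) + 5·e^(−2.5472) + 3·e^(−4.6223) = 3.0000 + 0.39150 + 0.029490 = 3.4210.
⟨E⟩ = 33.692 meV, ⟨E²⟩ = 9581.0 meV².
C_V/k_B = (⟨E²⟩ − ⟨E⟩²)/(kT)² = (9581.0 − 1135.2)/10339 = 0.817.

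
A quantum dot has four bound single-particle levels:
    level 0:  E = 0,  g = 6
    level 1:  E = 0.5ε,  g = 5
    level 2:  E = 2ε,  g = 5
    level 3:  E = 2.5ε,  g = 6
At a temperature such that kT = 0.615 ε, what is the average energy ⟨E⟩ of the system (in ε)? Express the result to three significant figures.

0.206 ε

Eᵢ/kT = 0, 0.81301, 3.2520, 4.0650.
Z = Σ gᵢe^(−Eᵢ/kT) = 6·e^(−0) + 5·e^(−0.81301) + 5·e^(−3.2520) + 6·e^(−4.0650) = 6.0000 + 2.2176 + 0.19348 + 0.10298 = 8.5141.
⟨E⟩ = Σ Eᵢ gᵢe^(−Eᵢ/kT) / Z = (0·6.0000 + 0.5·2.2176 + 2·0.19348 + 2.5·0.10298) / 8.5141 = 0.206 ε.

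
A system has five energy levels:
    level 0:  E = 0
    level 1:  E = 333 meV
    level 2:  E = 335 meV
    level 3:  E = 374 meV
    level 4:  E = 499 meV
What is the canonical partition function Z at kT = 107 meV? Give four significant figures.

Z = 1.128

Eᵢ/kT = 0, 3.11215, 3.13084, 3.49533, 4.66355.
Z = Σ e^(−Eᵢ/kT) = e^(−0) + e^(−3.11215) + e^(−3.13084) + e^(−3.49533) + e^(−4.66355) = 1.00000 + 0.0445052 + 0.0436811 + 0.0303387 + 0.00943292 = 1.12796.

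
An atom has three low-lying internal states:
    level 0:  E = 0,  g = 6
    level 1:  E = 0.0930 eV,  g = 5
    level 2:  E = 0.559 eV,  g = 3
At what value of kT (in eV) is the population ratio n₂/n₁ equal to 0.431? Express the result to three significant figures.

n₂/n₁ = (g₂/g₁) exp[−(E₂−E₁)/kT] = 0.431.
⇒ (E₂−E₁)/kT = ln((3/5)/0.431) = ln(1.3921) = 0.33081.
kT = 0.4660 eV / 0.33081 = 1.41 eV.

1.41 eV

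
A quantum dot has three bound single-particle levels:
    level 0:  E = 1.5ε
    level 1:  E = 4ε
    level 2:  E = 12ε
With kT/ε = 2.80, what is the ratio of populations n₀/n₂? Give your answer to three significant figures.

42.5

n₀/n₂ = exp[−(E₀−E₂)/kT] = exp(−(-10.5ε)/(2.80ε)) = exp(3.7500) = 42.5.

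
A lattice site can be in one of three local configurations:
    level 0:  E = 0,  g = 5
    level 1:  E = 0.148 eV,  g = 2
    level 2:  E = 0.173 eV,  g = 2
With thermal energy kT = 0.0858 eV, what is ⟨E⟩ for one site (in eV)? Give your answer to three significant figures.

Eᵢ/kT = 0, 1.7249, 2.0163.
Z = Σ gᵢe^(−Eᵢ/kT) = 5·e^(−0) + 2·e^(−1.7249) + 2·e^(−2.0163) = 5.0000 + 0.35638 + 0.26629 = 5.6227.
⟨E⟩ = Σ Eᵢ gᵢe^(−Eᵢ/kT) / Z = (0·5.0000 + 0.148·0.35638 + 0.173·0.26629) / 5.6227 = 0.0176 eV.

0.0176 eV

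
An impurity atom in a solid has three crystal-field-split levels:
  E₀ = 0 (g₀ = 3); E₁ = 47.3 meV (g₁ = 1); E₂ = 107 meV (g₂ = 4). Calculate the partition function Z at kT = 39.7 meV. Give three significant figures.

Eᵢ/kT = 0, 1.1914, 2.6952.
Z = Σ gᵢe^(−Eᵢ/kT) = 3·e^(−0) + 1·e^(−1.1914) + 4·e^(−2.6952) = 3.0000 + 0.30380 + 0.27012 = 3.5739.

Z = 3.57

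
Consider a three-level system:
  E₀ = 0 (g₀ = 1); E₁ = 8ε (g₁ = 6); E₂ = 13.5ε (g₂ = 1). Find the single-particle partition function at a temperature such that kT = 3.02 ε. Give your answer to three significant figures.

Z = 1.44

Eᵢ/kT = 0, 2.6490, 4.4702.
Z = Σ gᵢe^(−Eᵢ/kT) = 1·e^(−0) + 6·e^(−2.6490) + 1·e^(−4.4702) = 1.0000 + 0.42433 + 0.011445 = 1.4358.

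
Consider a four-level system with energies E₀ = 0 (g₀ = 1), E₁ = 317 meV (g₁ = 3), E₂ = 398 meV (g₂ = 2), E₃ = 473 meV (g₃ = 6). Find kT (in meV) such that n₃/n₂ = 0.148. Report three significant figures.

n₃/n₂ = (g₃/g₂) exp[−(E₃−E₂)/kT] = 0.148.
⇒ (E₃−E₂)/kT = ln((6/2)/0.148) = ln(20.270) = 3.0091.
kT = 75 meV / 3.0091 = 24.9 meV.

24.9 meV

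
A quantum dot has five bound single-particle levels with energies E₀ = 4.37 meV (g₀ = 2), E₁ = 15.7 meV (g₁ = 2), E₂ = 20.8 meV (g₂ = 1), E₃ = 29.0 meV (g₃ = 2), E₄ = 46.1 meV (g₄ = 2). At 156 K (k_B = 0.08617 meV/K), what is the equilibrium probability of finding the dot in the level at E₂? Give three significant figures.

k_BT = 0.08617 × 156 K = 13.443 meV.
Eᵢ/kT = 0.32508, 1.1679, 1.5473, 2.1573, 3.4293.
Z = Σ gᵢe^(−Eᵢ/kT) = 2·e^(−0.32508) + 2·e^(−1.1679) + 1·e^(−1.5473) + 2·e^(−2.1573) + 2·e^(−3.4293) = 1.4449 + 0.62204 + 0.21282 + 0.23127 + 0.064819 = 2.5758.
P₂ = g₂ e^(−E₂/kT) / Z = 0.21282/2.5758 = 0.0826.

0.0826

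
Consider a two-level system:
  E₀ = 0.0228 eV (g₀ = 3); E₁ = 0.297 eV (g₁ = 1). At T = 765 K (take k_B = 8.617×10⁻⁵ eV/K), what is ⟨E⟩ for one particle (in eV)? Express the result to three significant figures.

0.0242 eV

k_BT = 8.617×10⁻⁵ × 765 K = 0.065920 eV.
Eᵢ/kT = 0.34587, 4.5055.
Z = Σ gᵢe^(−Eᵢ/kT) = 3·e^(−0.34587) + 1·e^(−4.5055) = 2.1228 + 0.011048 = 2.1338.
⟨E⟩ = Σ Eᵢ gᵢe^(−Eᵢ/kT) / Z = (0.0228·2.1228 + 0.297·0.011048) / 2.1338 = 0.0242 eV.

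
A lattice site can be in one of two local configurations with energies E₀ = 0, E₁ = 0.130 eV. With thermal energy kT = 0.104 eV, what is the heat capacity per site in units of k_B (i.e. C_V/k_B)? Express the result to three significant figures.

Eᵢ/kT = 0, 1.2500.
Z = Σ e^(−Eᵢ/kT) = e^(−0) + e^(−1.2500) = 1.0000 + 0.28650 = 1.2865.
⟨E⟩ = 0.028951 eV, ⟨E²⟩ = 0.0037636 eV².
C_V/k_B = (⟨E²⟩ − ⟨E⟩²)/(kT)² = (0.0037636 − 0.00083816)/0.010816 = 0.270.

0.270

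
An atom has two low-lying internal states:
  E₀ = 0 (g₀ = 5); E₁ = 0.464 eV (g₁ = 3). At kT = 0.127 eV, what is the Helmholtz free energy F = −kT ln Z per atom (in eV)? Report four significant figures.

Eᵢ/kT = 0, 3.65354.
Z = Σ gᵢe^(−Eᵢ/kT) = 5·e^(−0) + 3·e^(−3.65354) = 5.00000 + 0.0776978 = 5.07770.
F = −kT ln Z = −0.127 × ln(5.07770) = −0.127 × 1.62486 = -0.2064 eV.

-0.2064 eV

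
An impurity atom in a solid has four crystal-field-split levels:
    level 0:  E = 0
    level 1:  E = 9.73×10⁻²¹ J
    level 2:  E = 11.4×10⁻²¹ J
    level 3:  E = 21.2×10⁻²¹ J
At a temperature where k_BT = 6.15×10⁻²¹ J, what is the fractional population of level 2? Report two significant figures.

0.11

Eᵢ/kT = 0, 1.582, 1.854, 3.447.
Z = Σ e^(−Eᵢ/kT) = e^(−0) + e^(−1.582) + e^(−1.854) + e^(−3.447) = 1.000 + 0.2056 + 0.1566 + 0.03184 = 1.394.
P₂ = e^(−E₂/kT) / Z = 0.1566/1.394 = 0.11.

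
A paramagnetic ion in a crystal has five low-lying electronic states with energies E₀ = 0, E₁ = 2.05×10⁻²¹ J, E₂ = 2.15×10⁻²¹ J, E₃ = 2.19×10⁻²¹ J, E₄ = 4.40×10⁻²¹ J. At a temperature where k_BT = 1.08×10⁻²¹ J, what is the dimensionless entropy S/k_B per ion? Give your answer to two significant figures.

Eᵢ/kT = 0, 1.898, 1.991, 2.028, 4.074.
Z = Σ e^(−Eᵢ/kT) = e^(−0) + e^(−1.898) + e^(−1.991) + e^(−2.028) + e^(−4.074) = 1.000 + 0.1499 + 0.1366 + 0.1316 + 0.01701 = 1.435.
⟨E⟩ = Σ EᵢPᵢ = 0.6718 ×10⁻²¹ J.
S/k_B = ln Z + ⟨E⟩/kT = ln(1.435) + 0.6718/1.08 = 0.3612 + 0.6220 = 0.98.

0.98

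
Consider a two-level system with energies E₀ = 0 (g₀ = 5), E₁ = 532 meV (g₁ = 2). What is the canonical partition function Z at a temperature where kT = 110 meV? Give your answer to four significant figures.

Z = 5.016

Eᵢ/kT = 0, 4.83636.
Z = Σ gᵢe^(−Eᵢ/kT) = 5·e^(−0) + 2·e^(−4.83636) = 5.00000 + 0.0158718 = 5.01587.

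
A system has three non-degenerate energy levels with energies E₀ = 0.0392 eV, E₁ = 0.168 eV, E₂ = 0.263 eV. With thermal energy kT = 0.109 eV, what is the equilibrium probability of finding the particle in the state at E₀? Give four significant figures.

0.6968

Eᵢ/kT = 0.359633, 1.54128, 2.41284.
Z = Σ e^(−Eᵢ/kT) = e^(−0.359633) + e^(−1.54128) + e^(−2.41284) = 0.697932 + 0.214107 + 0.0895606 = 1.00160.
P₀ = e^(−E₀/kT) / Z = 0.697932/1.00160 = 0.6968.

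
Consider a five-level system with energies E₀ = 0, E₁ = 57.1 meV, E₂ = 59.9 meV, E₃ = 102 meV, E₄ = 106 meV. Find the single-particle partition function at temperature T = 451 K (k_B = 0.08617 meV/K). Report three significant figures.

Z = 1.58

k_BT = 0.08617 × 451 K = 38.863 meV.
Eᵢ/kT = 0, 1.4693, 1.5413, 2.6246, 2.7275.
Z = Σ e^(−Eᵢ/kT) = e^(−0) + e^(−1.4693) + e^(−1.5413) + e^(−2.6246) + e^(−2.7275) = 1.0000 + 0.23009 + 0.21410 + 0.072469 + 0.065383 = 1.5820.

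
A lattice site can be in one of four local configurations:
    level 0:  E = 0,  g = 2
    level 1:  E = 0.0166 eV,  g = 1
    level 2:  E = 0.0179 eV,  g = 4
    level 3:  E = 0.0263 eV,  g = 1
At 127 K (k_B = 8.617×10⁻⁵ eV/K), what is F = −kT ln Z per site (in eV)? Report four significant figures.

k_BT = 8.617×10⁻⁵ × 127 K = 0.0109436 eV.
Eᵢ/kT = 0, 1.51687, 1.63566, 2.40323.
Z = Σ gᵢe^(−Eᵢ/kT) = 2·e^(−0) + 1·e^(−1.51687) + 4·e^(−1.63566) + 1·e^(−2.40323) = 2.00000 + 0.219398 + 0.779295 + 0.0904254 = 3.08912.
F = −kT ln Z = −0.0109436 × ln(3.08912) = −0.0109436 × 1.12789 = -0.01234 eV.

-0.01234 eV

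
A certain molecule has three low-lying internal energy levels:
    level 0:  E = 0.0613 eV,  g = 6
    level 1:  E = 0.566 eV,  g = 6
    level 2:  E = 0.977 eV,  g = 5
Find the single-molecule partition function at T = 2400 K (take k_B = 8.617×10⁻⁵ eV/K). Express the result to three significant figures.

Z = 4.89

k_BT = 8.617×10⁻⁵ × 2400 K = 0.20681 eV.
Eᵢ/kT = 0.29641, 2.7368, 4.7241.
Z = Σ gᵢe^(−Eᵢ/kT) = 6·e^(−0.29641) + 6·e^(−2.7368) + 5·e^(−4.7241) = 4.4609 + 0.38866 + 0.044394 = 4.8940.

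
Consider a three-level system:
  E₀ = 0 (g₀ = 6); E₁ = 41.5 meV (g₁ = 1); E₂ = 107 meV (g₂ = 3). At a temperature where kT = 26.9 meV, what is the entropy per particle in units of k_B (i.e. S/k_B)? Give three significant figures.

1.92

Eᵢ/kT = 0, 1.5428, 3.9777.
Z = Σ gᵢe^(−Eᵢ/kT) = 6·e^(−0) + 1·e^(−1.5428) + 3·e^(−3.9777) = 6.0000 + 0.21378 + 0.056186 = 6.2700.
⟨E⟩ = Σ EᵢPᵢ = 2.3738 meV.
S/k_B = ln Z + ⟨E⟩/kT = ln(6.2700) + 2.3738/26.9 = 1.8358 + 0.088245 = 1.92.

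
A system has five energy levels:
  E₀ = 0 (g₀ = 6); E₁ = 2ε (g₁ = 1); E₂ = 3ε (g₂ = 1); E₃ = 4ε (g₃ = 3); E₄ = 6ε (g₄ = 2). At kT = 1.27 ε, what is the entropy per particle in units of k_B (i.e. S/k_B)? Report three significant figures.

2.02

Eᵢ/kT = 0, 1.5748, 2.3622, 3.1496, 4.7244.
Z = Σ gᵢe^(−Eᵢ/kT) = 6·e^(−0) + 1·e^(−1.5748) + 1·e^(−2.3622) + 3·e^(−3.1496) + 2·e^(−4.7244) = 6.0000 + 0.20705 + 0.094213 + 0.12861 + 0.017752 = 6.4476.
⟨E⟩ = Σ EᵢPᵢ = 0.20437 ε.
S/k_B = ln Z + ⟨E⟩/kT = ln(6.4476) + 0.20437/1.27 = 1.8637 + 0.16092 = 2.02.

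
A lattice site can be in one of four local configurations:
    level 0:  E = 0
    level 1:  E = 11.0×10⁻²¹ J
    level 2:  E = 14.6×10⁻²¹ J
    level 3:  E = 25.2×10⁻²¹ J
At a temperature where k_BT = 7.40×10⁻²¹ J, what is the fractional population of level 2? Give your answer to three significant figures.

0.0994

Eᵢ/kT = 0, 1.4865, 1.9730, 3.4054.
Z = Σ e^(−Eᵢ/kT) = e^(−0) + e^(−1.4865) + e^(−1.9730) + e^(−3.4054) = 1.0000 + 0.22616 + 0.13904 + 0.033194 = 1.3984.
P₂ = e^(−E₂/kT) / Z = 0.13904/1.3984 = 0.0994.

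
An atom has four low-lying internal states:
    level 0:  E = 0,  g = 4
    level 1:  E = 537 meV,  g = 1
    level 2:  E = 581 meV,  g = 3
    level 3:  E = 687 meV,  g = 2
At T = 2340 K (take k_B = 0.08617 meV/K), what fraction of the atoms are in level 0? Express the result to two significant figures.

0.93

k_BT = 0.08617 × 2340 K = 201.6 meV.
Eᵢ/kT = 0, 2.664, 2.882, 3.408.
Z = Σ gᵢe^(−Eᵢ/kT) = 4·e^(−0) + 1·e^(−2.664) + 3·e^(−2.882) + 2·e^(−3.408) = 4.000 + 0.06967 + 0.1681 + 0.06621 = 4.304.
P₀ = g₀ e^(−E₀/kT) / Z = 4.000/4.304 = 0.93.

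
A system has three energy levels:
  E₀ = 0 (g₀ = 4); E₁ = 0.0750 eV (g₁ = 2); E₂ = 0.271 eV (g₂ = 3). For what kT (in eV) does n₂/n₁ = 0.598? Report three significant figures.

0.213 eV

n₂/n₁ = (g₂/g₁) exp[−(E₂−E₁)/kT] = 0.598.
⇒ (E₂−E₁)/kT = ln((3/2)/0.598) = ln(2.5084) = 0.91965.
kT = 0.1960 eV / 0.91965 = 0.213 eV.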